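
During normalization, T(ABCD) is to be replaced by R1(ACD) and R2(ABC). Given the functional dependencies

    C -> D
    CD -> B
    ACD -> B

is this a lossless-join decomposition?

Common attributes: R1 ∩ R2 = {AC}.
Closure of {AC}: C → D applies, adding D; CD → B applies, adding B. So (AC)⁺ = {ABCD}.
This closure contains every attribute of R1, so R1 ∩ R2 → R1. The join is lossless.

Yes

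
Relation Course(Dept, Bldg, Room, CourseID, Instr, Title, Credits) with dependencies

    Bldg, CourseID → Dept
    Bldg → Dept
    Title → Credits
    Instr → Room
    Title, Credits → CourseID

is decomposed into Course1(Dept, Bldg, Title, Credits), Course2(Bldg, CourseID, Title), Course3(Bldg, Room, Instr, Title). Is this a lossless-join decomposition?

Yes

Chase test. Columns are Dept, Bldg, Room, CourseID, Instr, Title, Credits; row i has aⱼ where attribute j ∈ Coursei, else bᵢⱼ.
Initial tableau (one row per fragment):
  row 1: a1 a2 b13 b14 b15 a6 a7
  row 2: b21 a2 b23 a4 b25 a6 b27
  row 3: b31 a2 a3 b34 a5 a6 b37
Rows 1 and 2 agree on Bldg; apply Bldg→Dept and equate their Dept entries.
Rows 1 and 3 agree on Bldg; apply Bldg→Dept and equate their Dept entries.
Rows 1 and 2 agree on Title; apply Title→Credits and equate their Credits entries.
Rows 1 and 3 agree on Title; apply Title→Credits and equate their Credits entries.
Rows 1 and 2 agree on Title, Credits; apply Title, Credits→CourseID and equate their CourseID entries.
Rows 1 and 3 agree on Title, Credits; apply Title, Credits→CourseID and equate their CourseID entries.
Row 3 is now all distinguished symbols — the join is lossless.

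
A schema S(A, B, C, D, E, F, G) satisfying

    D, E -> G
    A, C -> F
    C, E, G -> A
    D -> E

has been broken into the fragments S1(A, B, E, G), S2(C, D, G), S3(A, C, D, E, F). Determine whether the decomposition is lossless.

No

Chase test. Columns are A, B, C, D, E, F, G; row i has aⱼ where attribute j ∈ Si, else bᵢⱼ.
Initial tableau (one row per fragment):
  row 1: a1 a2 b13 b14 a5 b16 a7
  row 2: b21 b22 a3 a4 b25 b26 a7
  row 3: a1 b32 a3 a4 a5 a6 b37
Rows 2 and 3 agree on D; apply D→E and equate their E entries.
Rows 2 and 3 agree on D, E; apply D, E→G and equate their G entries.
Rows 2 and 3 agree on C, E, G; apply C, E, G→A and equate their A entries.
Rows 2 and 3 agree on A, C; apply A, C→F and equate their F entries.
No row becomes fully distinguished — the join is lossy.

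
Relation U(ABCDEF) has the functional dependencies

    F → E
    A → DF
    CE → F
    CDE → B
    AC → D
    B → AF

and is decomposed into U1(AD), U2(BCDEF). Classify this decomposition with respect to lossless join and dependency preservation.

Lossless test: (D)⁺ = {D}, which is a superkey of neither fragment — lossy.
Dependency preservation: the restricted closure of {A} across the fragments never reaches {DF}, so A → DF cannot be enforced without a join — not preserved.

lossy and not dependency-preserving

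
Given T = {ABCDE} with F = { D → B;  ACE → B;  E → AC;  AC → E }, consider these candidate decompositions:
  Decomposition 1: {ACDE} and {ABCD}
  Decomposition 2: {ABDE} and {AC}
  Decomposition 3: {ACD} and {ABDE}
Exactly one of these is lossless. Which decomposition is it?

Decomposition 1

Decomposition 1: common = {ACD}, closure = {ABCDE} → lossless.
Decomposition 2: common = {A}, closure = {A} → lossy.
Decomposition 3: common = {AD}, closure = {ABD} → lossy.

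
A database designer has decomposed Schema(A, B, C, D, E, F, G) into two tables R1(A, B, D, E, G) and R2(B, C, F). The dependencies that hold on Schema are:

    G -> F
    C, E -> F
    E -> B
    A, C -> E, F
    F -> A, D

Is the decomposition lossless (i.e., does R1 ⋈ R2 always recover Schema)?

No

Common attributes: R1 ∩ R2 = {B}.
No dependency enlarges {B}, so (B)⁺ = {B}.
The closure contains neither all of R1 = {A, B, D, E, G} nor all of R2 = {B, C, F}, so the common attributes are not a superkey of either fragment. The join is lossy.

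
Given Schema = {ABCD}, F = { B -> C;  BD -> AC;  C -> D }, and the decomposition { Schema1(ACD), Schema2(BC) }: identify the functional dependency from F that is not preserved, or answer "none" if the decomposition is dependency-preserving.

Check BD → AC: no single fragment contains all of {ABCD}, and the restricted closure of {BD} across the fragments never reaches {AC}.
B → C is preserved.
C → D is preserved.

BD -> AC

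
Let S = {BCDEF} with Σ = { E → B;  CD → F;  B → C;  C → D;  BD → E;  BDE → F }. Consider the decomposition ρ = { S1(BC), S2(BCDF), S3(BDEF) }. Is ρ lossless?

Yes

Chase test. Columns are BCDEF; row i has aⱼ where attribute j ∈ Si, else bᵢⱼ.
Initial tableau (one row per fragment):
  row 1: a1 a2 b13 b14 b15
  row 2: a1 a2 a3 b24 a5
  row 3: a1 b32 a3 a4 a5
Rows 1 and 3 agree on B; apply B→C and equate their C entries.
Rows 1 and 2 agree on C; apply C→D and equate their D entries.
Rows 1 and 2 agree on BD; apply BD→E and equate their E entries.
Rows 1 and 3 agree on BD; apply BD→E and equate their E entries.
Rows 1 and 2 agree on BDE; apply BDE→F and equate their F entries.
Row 1 is now all distinguished symbols — the join is lossless.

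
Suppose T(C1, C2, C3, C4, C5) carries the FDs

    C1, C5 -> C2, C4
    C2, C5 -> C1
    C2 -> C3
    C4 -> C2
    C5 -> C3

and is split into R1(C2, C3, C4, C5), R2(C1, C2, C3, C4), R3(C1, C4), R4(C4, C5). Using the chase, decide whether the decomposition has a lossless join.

Chase test. Columns are C1, C2, C3, C4, C5; row i has aⱼ where attribute j ∈ Ri, else bᵢⱼ.
Initial tableau (one row per fragment):
  row 1: b11 a2 a3 a4 a5
  row 2: a1 a2 a3 a4 b25
  row 3: a1 b32 b33 a4 b35
  row 4: b41 b42 b43 a4 a5
Rows 1 and 3 agree on C4; apply C4→C2 and equate their C2 entries.
Rows 1 and 4 agree on C4; apply C4→C2 and equate their C2 entries.
Rows 1 and 4 agree on C5; apply C5→C3 and equate their C3 entries.
Rows 1 and 4 agree on C2, C5; apply C2, C5→C1 and equate their C1 entries.
Rows 1 and 3 agree on C2; apply C2→C3 and equate their C3 entries.
No row becomes fully distinguished — the join is lossy.

No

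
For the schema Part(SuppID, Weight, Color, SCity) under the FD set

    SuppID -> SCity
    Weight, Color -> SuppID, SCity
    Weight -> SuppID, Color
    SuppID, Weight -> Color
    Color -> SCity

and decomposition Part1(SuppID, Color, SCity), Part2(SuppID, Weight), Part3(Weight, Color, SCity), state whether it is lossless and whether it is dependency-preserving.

Lossless test (chase): Rows 1 and 2 agree on SuppID; apply SuppID→SCity and equate their SCity entries. Rows 2 and 3 agree on Weight; apply Weight→SuppID, Color and equate their SuppID, Color entries. Row 2 is now all distinguished symbols — the join is lossless.
Dependency preservation: Weight, Color → SuppID, SCity; Weight → SuppID, Color; SuppID, Weight → Color are not contained in any single fragment, but the restricted closure of each left-hand side across the fragments still reaches the right-hand side; the remaining FDs each lie inside some fragment. All dependencies are preserved.

lossless and dependency-preserving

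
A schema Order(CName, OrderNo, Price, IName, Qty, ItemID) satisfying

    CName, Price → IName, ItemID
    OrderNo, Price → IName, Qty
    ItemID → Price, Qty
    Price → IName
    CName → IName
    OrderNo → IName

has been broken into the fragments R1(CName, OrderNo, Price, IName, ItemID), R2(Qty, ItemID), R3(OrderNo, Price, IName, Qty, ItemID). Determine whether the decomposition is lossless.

Yes

Chase test. Columns are CName, OrderNo, Price, IName, Qty, ItemID; row i has aⱼ where attribute j ∈ Ri, else bᵢⱼ.
Initial tableau (one row per fragment):
  row 1: a1 a2 a3 a4 b15 a6
  row 2: b21 b22 b23 b24 a5 a6
  row 3: b31 a2 a3 a4 a5 a6
Rows 1 and 3 agree on OrderNo, Price; apply OrderNo, Price→IName, Qty and equate their IName, Qty entries.
Rows 1 and 2 agree on ItemID; apply ItemID→Price, Qty and equate their Price, Qty entries.
Rows 1 and 2 agree on Price; apply Price→IName and equate their IName entries.
Row 1 is now all distinguished symbols — the join is lossless.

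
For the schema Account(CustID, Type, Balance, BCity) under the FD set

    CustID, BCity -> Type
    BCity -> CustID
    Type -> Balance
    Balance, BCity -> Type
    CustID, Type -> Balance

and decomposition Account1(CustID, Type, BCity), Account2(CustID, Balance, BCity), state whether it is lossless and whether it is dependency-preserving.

lossless but not dependency-preserving

Lossless test: (CustID, BCity)⁺ = {CustID, Type, Balance, BCity}, which contains all of one fragment — lossless.
Dependency preservation: the restricted closure of {Type} across the fragments never reaches {Balance}, so Type → Balance cannot be enforced without a join — not preserved.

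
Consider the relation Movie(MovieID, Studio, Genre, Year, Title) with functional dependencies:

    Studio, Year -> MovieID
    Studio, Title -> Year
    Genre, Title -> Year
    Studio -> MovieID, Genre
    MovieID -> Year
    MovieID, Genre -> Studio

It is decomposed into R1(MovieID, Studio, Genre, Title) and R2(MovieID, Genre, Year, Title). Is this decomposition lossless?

Common attributes: R1 ∩ R2 = {MovieID, Genre, Title}.
Closure of {MovieID, Genre, Title}: Genre, Title → Year applies, adding Year; MovieID, Genre → Studio applies, adding Studio. So (MovieID, Genre, Title)⁺ = {MovieID, Studio, Genre, Year, Title}.
This closure contains every attribute of R1, so R1 ∩ R2 → R1. The join is lossless.

Yes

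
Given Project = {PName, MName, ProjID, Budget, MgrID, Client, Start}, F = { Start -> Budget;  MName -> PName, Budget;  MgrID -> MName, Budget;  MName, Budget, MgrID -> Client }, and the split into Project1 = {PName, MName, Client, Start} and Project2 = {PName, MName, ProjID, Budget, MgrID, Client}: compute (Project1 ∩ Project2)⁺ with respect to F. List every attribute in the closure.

Project1 ∩ Project2 = {PName, MName, Client}.
MName → PName, Budget applies, adding Budget
Closure: {PName, MName, Budget, Client}.

PName, MName, Budget, Client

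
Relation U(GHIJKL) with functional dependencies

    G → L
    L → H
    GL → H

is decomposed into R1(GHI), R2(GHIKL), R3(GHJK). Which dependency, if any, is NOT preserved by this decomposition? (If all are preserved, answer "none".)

G → L lies within R2.
L → H lies within R2.
GL → H lies within R2.
Every dependency is enforceable on the fragments, so the decomposition is dependency-preserving.

none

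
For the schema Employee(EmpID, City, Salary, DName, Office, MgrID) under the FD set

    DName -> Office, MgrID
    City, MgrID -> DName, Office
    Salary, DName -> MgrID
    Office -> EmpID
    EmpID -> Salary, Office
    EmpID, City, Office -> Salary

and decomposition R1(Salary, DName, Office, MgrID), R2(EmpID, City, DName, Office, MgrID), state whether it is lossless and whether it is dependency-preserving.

lossless and dependency-preserving

Lossless test: (DName, Office, MgrID)⁺ = {EmpID, Salary, DName, Office, MgrID}, which contains all of one fragment — lossless.
Dependency preservation: EmpID → Salary, Office; EmpID, City, Office → Salary are not contained in any single fragment, but the restricted closure of each left-hand side across the fragments still reaches the right-hand side; the remaining FDs each lie inside some fragment. All dependencies are preserved.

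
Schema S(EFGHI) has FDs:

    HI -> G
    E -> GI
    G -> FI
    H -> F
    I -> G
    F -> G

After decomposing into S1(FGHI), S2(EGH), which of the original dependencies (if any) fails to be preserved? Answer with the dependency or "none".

HI → G lies within S1.
E → GI: restricted closure across fragments reaches GI.
G → FI lies within S1.
H → F lies within S1.
I → G lies within S1.
F → G lies within S1.
Every dependency is enforceable on the fragments, so the decomposition is dependency-preserving.

none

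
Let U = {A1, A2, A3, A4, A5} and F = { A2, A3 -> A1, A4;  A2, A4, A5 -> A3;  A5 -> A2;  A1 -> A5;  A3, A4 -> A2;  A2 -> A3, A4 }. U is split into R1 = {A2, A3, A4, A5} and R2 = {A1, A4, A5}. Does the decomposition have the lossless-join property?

Yes

Common attributes: R1 ∩ R2 = {A4, A5}.
Closure of {A4, A5}: A5 → A2 applies, adding A2; A2 → A3, A4 applies, adding A3; A2, A3 → A1, A4 applies, adding A1. So (A4, A5)⁺ = {A1, A2, A3, A4, A5}.
This closure contains every attribute of R1, so R1 ∩ R2 → R1. The join is lossless.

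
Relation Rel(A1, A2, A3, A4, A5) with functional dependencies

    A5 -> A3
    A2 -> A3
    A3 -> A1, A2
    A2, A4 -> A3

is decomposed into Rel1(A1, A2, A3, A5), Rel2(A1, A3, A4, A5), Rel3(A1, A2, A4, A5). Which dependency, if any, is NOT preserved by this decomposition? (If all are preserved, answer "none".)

A5 → A3 lies within Rel1.
A2 → A3 lies within Rel1.
A3 → A1, A2 lies within Rel1.
A2, A4 → A3: restricted closure across fragments reaches A3.
Every dependency is enforceable on the fragments, so the decomposition is dependency-preserving.

none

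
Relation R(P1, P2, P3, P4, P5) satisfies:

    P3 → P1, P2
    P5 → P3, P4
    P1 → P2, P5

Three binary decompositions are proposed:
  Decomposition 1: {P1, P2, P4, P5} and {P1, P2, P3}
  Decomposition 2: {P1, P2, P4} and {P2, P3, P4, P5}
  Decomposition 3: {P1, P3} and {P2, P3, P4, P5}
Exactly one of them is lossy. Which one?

Decomposition 1: common = {P1, P2}, closure = {P1, P2, P3, P4, P5} → lossless.
Decomposition 2: common = {P2, P4}, closure = {P2, P4} → lossy.
Decomposition 3: common = {P3}, closure = {P1, P2, P3, P4, P5} → lossless.

Decomposition 2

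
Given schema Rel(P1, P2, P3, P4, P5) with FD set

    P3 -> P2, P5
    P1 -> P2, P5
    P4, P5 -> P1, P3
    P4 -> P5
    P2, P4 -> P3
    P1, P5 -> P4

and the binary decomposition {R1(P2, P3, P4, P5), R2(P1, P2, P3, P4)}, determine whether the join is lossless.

Common attributes: R1 ∩ R2 = {P2, P3, P4}.
Closure of {P2, P3, P4}: P3 → P2, P5 applies, adding P5; P4, P5 → P1, P3 applies, adding P1. So (P2, P3, P4)⁺ = {P1, P2, P3, P4, P5}.
This closure contains every attribute of R1, so R1 ∩ R2 → R1. The join is lossless.

Yes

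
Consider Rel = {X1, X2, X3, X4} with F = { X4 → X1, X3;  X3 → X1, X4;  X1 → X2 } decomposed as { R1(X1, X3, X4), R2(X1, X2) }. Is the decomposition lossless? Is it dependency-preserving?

Lossless test: (X1)⁺ = {X1, X2}, which contains all of one fragment — lossless.
Dependency preservation: every FD's attributes lie within a single fragment, so each can be enforced locally — preserved.

lossless and dependency-preserving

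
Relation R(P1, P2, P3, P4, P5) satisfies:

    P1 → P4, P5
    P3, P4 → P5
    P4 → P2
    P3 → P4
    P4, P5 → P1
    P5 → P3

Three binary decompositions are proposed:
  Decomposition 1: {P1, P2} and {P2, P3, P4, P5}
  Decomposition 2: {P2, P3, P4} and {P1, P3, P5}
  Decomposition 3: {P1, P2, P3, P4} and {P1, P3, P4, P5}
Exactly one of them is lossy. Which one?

Decomposition 1

Decomposition 1: common = {P2}, closure = {P2} → lossy.
Decomposition 2: common = {P3}, closure = {P1, P2, P3, P4, P5} → lossless.
Decomposition 3: common = {P1, P3, P4}, closure = {P1, P2, P3, P4, P5} → lossless.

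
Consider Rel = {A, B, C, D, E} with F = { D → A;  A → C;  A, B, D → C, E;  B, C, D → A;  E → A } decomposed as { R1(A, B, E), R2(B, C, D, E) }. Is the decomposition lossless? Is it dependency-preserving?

lossless but not dependency-preserving

Lossless test: (B, E)⁺ = {A, B, C, E}, which contains all of one fragment — lossless.
Dependency preservation: the restricted closure of {D} across the fragments never reaches {A}, so D → A cannot be enforced without a join — not preserved.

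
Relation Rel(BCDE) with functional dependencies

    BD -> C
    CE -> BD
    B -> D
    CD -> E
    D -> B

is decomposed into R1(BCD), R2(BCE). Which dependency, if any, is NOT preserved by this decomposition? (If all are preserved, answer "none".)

BD → C lies within R1.
CE → BD: restricted closure across fragments reaches BD.
B → D lies within R1.
CD → E: restricted closure across fragments reaches E.
D → B lies within R1.
Every dependency is enforceable on the fragments, so the decomposition is dependency-preserving.

none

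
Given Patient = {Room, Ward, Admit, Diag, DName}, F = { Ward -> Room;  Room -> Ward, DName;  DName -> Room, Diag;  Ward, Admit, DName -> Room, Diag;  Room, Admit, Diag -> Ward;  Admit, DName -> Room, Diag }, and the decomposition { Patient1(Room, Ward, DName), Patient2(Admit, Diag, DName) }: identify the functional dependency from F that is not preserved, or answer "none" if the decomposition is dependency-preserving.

Ward → Room lies within Patient1.
Room → Ward, DName lies within Patient1.
DName → Room, Diag: restricted closure across fragments reaches Room, Diag.
Ward, Admit, DName → Room, Diag: restricted closure across fragments reaches Room, Diag.
Room, Admit, Diag → Ward: restricted closure across fragments reaches Ward.
Admit, DName → Room, Diag: restricted closure across fragments reaches Room, Diag.
Every dependency is enforceable on the fragments, so the decomposition is dependency-preserving.

none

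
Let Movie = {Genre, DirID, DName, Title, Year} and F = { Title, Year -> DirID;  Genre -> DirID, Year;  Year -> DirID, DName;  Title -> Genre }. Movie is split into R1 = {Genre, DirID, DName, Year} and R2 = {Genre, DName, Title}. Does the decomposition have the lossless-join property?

Common attributes: R1 ∩ R2 = {Genre, DName}.
Closure of {Genre, DName}: Genre → DirID, Year applies, adding DirID, Year. So (Genre, DName)⁺ = {Genre, DirID, DName, Year}.
This closure contains every attribute of R1, so R1 ∩ R2 → R1. The join is lossless.

Yes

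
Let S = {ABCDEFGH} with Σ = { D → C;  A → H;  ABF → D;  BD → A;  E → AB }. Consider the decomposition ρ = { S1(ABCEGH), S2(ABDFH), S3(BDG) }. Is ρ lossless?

No

Chase test. Columns are ABCDEFGH; row i has aⱼ where attribute j ∈ Si, else bᵢⱼ.
Initial tableau (one row per fragment):
  row 1: a1 a2 a3 b14 a5 b16 a7 a8
  row 2: a1 a2 b23 a4 b25 a6 b27 a8
  row 3: b31 a2 b33 a4 b35 b36 a7 b38
Rows 2 and 3 agree on D; apply D→C and equate their C entries.
Rows 2 and 3 agree on BD; apply BD→A and equate their A entries.
Rows 1 and 3 agree on A; apply A→H and equate their H entries.
No row becomes fully distinguished — the join is lossy.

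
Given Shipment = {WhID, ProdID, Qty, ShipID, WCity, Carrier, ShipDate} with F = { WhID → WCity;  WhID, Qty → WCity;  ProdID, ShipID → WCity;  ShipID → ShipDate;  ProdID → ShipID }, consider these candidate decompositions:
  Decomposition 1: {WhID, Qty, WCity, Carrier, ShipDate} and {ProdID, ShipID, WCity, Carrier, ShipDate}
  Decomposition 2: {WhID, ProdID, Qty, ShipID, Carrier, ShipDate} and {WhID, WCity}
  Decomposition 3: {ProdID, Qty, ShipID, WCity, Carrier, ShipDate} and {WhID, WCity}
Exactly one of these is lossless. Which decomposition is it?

Decomposition 1: common = {WCity, Carrier, ShipDate}, closure = {WCity, Carrier, ShipDate} → lossy.
Decomposition 2: common = {WhID}, closure = {WhID, WCity} → lossless.
Decomposition 3: common = {WCity}, closure = {WCity} → lossy.

Decomposition 2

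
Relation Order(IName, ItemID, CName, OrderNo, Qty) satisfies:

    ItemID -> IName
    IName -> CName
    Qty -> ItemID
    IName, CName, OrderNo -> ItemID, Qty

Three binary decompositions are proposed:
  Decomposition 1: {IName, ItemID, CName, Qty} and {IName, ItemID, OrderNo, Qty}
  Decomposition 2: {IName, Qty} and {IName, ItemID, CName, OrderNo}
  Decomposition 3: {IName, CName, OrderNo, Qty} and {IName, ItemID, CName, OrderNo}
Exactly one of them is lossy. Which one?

Decomposition 1: common = {IName, ItemID, Qty}, closure = {IName, ItemID, CName, Qty} → lossless.
Decomposition 2: common = {IName}, closure = {IName, CName} → lossy.
Decomposition 3: common = {IName, CName, OrderNo}, closure = {IName, ItemID, CName, OrderNo, Qty} → lossless.

Decomposition 2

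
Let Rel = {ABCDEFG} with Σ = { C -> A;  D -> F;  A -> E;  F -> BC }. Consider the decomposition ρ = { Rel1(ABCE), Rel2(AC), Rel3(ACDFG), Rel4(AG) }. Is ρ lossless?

Chase test. Columns are ABCDEFG; row i has aⱼ where attribute j ∈ Reli, else bᵢⱼ.
Initial tableau (one row per fragment):
  row 1: a1 a2 a3 b14 a5 b16 b17
  row 2: a1 b22 a3 b24 b25 b26 b27
  row 3: a1 b32 a3 a4 b35 a6 a7
  row 4: a1 b42 b43 b44 b45 b46 a7
Rows 1 and 2 agree on A; apply A→E and equate their E entries.
Rows 1 and 3 agree on A; apply A→E and equate their E entries.
Rows 1 and 4 agree on A; apply A→E and equate their E entries.
No row becomes fully distinguished — the join is lossy.

No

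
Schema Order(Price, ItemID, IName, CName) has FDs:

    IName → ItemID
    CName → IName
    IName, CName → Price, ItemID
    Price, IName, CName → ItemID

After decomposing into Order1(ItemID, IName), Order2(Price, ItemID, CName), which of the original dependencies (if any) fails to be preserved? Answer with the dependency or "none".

CName → IName

Check CName → IName: no single fragment contains all of {IName, CName}, and the restricted closure of {CName} across the fragments never reaches {IName}.
IName → ItemID is preserved.
IName, CName → Price, ItemID is preserved.
Price, IName, CName → ItemID is preserved.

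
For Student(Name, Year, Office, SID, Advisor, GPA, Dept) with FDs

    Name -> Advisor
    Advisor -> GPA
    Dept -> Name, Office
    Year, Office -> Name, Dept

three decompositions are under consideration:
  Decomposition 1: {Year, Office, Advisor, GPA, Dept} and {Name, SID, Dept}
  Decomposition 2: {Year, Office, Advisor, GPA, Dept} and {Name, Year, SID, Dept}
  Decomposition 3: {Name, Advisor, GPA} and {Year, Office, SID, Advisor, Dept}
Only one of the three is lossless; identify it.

Decomposition 1: common = {Dept}, closure = {Name, Office, Advisor, GPA, Dept} → lossy.
Decomposition 2: common = {Year, Dept}, closure = {Name, Year, Office, Advisor, GPA, Dept} → lossless.
Decomposition 3: common = {Advisor}, closure = {Advisor, GPA} → lossy.

Decomposition 2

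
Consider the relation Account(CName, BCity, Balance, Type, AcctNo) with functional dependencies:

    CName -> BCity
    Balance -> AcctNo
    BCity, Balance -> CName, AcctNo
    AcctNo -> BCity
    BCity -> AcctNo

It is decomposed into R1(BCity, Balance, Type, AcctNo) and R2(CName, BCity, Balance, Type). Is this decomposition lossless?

Yes

Common attributes: R1 ∩ R2 = {BCity, Balance, Type}.
Closure of {BCity, Balance, Type}: Balance → AcctNo applies, adding AcctNo; BCity, Balance → CName, AcctNo applies, adding CName. So (BCity, Balance, Type)⁺ = {CName, BCity, Balance, Type, AcctNo}.
This closure contains every attribute of R1, so R1 ∩ R2 → R1. The join is lossless.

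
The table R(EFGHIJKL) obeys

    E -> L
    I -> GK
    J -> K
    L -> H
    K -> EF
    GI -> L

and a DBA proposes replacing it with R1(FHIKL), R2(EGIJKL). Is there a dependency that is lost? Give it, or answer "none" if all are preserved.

none

E → L lies within R2.
I → GK lies within R2.
J → K lies within R2.
L → H lies within R1.
K → EF: restricted closure across fragments reaches EF.
GI → L lies within R2.
Every dependency is enforceable on the fragments, so the decomposition is dependency-preserving.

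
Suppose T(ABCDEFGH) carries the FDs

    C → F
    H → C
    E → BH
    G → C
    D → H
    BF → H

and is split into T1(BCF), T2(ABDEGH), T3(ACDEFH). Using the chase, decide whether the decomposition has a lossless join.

Yes

Chase test. Columns are ABCDEFGH; row i has aⱼ where attribute j ∈ Ti, else bᵢⱼ.
Initial tableau (one row per fragment):
  row 1: b11 a2 a3 b14 b15 a6 b17 b18
  row 2: a1 a2 b23 a4 a5 b26 a7 a8
  row 3: a1 b32 a3 a4 a5 a6 b37 a8
Rows 2 and 3 agree on H; apply H→C and equate their C entries.
Rows 2 and 3 agree on E; apply E→BH and equate their BH entries.
Rows 1 and 3 agree on BF; apply BF→H and equate their H entries.
Rows 1 and 2 agree on C; apply C→F and equate their F entries.
Row 2 is now all distinguished symbols — the join is lossless.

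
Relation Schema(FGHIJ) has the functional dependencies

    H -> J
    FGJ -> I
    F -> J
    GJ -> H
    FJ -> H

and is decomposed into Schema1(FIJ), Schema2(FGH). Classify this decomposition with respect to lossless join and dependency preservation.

Lossless test: (F)⁺ = {FHJ}, which is a superkey of neither fragment — lossy.
Dependency preservation: the restricted closure of {H} across the fragments never reaches {J}, so H → J cannot be enforced without a join — not preserved.

lossy and not dependency-preserving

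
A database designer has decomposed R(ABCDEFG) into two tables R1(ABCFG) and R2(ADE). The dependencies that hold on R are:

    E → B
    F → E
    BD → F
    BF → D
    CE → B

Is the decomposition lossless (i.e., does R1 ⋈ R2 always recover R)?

No

Common attributes: R1 ∩ R2 = {A}.
No dependency enlarges {A}, so (A)⁺ = {A}.
The closure contains neither all of R1 = {ABCFG} nor all of R2 = {ADE}, so the common attributes are not a superkey of either fragment. The join is lossy.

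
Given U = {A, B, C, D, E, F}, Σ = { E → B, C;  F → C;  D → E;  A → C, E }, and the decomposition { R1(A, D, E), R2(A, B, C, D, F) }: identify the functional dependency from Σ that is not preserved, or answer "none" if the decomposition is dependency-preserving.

E → B, C

Check E → B, C: no single fragment contains all of {B, C, E}, and the restricted closure of {E} across the fragments never reaches {B, C}.
F → C is preserved.
D → E is preserved.
A → C, E is preserved.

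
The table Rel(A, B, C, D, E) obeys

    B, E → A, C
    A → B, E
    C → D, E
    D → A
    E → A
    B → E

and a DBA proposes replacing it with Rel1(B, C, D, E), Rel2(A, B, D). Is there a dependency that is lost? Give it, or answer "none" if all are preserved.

B, E → A, C: restricted closure across fragments reaches A, C.
A → B, E: restricted closure across fragments reaches B, E.
C → D, E lies within Rel1.
D → A lies within Rel2.
E → A: restricted closure across fragments reaches A.
B → E lies within Rel1.
Every dependency is enforceable on the fragments, so the decomposition is dependency-preserving.

none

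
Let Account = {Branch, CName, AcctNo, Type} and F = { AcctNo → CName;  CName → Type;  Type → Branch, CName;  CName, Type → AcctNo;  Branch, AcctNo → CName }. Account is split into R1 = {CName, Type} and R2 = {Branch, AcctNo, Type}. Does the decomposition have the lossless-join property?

Yes

Common attributes: R1 ∩ R2 = {Type}.
Closure of {Type}: Type → Branch, CName applies, adding Branch, CName; CName, Type → AcctNo applies, adding AcctNo. So (Type)⁺ = {Branch, CName, AcctNo, Type}.
This closure contains every attribute of R1, so R1 ∩ R2 → R1. The join is lossless.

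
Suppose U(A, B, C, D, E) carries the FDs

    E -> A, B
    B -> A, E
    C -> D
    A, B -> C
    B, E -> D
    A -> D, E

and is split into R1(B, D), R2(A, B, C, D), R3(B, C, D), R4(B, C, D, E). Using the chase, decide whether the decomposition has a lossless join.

Yes

Chase test. Columns are A, B, C, D, E; row i has aⱼ where attribute j ∈ Ri, else bᵢⱼ.
Initial tableau (one row per fragment):
  row 1: b11 a2 b13 a4 b15
  row 2: a1 a2 a3 a4 b25
  row 3: b31 a2 a3 a4 b35
  row 4: b41 a2 a3 a4 a5
Rows 1 and 2 agree on B; apply B→A, E and equate their A, E entries.
Rows 1 and 3 agree on B; apply B→A, E and equate their A, E entries.
Rows 1 and 4 agree on B; apply B→A, E and equate their A, E entries.
Rows 1 and 2 agree on A, B; apply A, B→C and equate their C entries.
Row 1 is now all distinguished symbols — the join is lossless.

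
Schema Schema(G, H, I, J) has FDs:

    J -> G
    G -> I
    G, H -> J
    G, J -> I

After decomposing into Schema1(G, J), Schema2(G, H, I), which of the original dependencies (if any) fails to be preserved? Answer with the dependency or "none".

Check G, H → J: no single fragment contains all of {G, H, J}, and the restricted closure of {G, H} across the fragments never reaches {J}.
J → G is preserved.
G → I is preserved.
G, J → I is preserved.

G, H -> J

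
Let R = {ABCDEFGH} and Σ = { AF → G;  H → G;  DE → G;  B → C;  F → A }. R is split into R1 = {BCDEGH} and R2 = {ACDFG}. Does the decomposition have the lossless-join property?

No

Common attributes: R1 ∩ R2 = {CDG}.
No dependency enlarges {CDG}, so (CDG)⁺ = {CDG}.
The closure contains neither all of R1 = {BCDEGH} nor all of R2 = {ACDFG}, so the common attributes are not a superkey of either fragment. The join is lossy.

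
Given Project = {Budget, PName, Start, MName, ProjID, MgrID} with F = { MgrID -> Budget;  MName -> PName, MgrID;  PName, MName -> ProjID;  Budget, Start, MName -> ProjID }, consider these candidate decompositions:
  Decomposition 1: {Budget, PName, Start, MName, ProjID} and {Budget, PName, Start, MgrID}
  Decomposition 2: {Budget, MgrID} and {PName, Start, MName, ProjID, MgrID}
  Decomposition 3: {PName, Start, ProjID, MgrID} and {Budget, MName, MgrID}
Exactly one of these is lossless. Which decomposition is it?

Decomposition 2

Decomposition 1: common = {Budget, PName, Start}, closure = {Budget, PName, Start} → lossy.
Decomposition 2: common = {MgrID}, closure = {Budget, MgrID} → lossless.
Decomposition 3: common = {MgrID}, closure = {Budget, MgrID} → lossy.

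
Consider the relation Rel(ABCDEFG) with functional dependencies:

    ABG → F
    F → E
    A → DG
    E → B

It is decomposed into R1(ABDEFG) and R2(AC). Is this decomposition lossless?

No

Common attributes: R1 ∩ R2 = {A}.
Closure of {A}: A → DG applies, adding DG. So (A)⁺ = {ADG}.
The closure contains neither all of R1 = {ABDEFG} nor all of R2 = {AC}, so the common attributes are not a superkey of either fragment. The join is lossy.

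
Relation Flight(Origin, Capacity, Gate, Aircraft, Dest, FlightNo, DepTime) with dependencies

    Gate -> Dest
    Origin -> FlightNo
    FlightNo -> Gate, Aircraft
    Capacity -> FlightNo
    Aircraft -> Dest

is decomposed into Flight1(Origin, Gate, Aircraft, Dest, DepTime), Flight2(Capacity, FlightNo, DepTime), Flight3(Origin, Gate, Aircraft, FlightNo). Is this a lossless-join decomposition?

Chase test. Columns are Origin, Capacity, Gate, Aircraft, Dest, FlightNo, DepTime; row i has aⱼ where attribute j ∈ Flighti, else bᵢⱼ.
Initial tableau (one row per fragment):
  row 1: a1 b12 a3 a4 a5 b16 a7
  row 2: b21 a2 b23 b24 b25 a6 a7
  row 3: a1 b32 a3 a4 b35 a6 b37
Rows 1 and 3 agree on Gate; apply Gate→Dest and equate their Dest entries.
Rows 1 and 3 agree on Origin; apply Origin→FlightNo and equate their FlightNo entries.
Rows 1 and 2 agree on FlightNo; apply FlightNo→Gate, Aircraft and equate their Gate, Aircraft entries.
Rows 1 and 2 agree on Aircraft; apply Aircraft→Dest and equate their Dest entries.
No row becomes fully distinguished — the join is lossy.

No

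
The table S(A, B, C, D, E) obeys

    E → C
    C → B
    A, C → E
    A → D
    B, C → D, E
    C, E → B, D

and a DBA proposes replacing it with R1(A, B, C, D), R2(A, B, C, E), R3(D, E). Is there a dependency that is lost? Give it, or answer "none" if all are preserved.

none

E → C lies within R2.
C → B lies within R1.
A, C → E lies within R2.
A → D lies within R1.
B, C → D, E: restricted closure across fragments reaches D, E.
C, E → B, D: restricted closure across fragments reaches B, D.
Every dependency is enforceable on the fragments, so the decomposition is dependency-preserving.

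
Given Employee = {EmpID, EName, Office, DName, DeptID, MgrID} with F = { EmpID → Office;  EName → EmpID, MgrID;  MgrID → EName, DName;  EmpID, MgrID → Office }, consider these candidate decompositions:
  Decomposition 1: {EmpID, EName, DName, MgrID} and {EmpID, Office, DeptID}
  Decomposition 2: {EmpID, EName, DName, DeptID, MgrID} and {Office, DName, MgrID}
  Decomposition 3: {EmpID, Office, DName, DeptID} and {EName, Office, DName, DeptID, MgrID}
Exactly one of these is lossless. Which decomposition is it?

Decomposition 1: common = {EmpID}, closure = {EmpID, Office} → lossy.
Decomposition 2: common = {DName, MgrID}, closure = {EmpID, EName, Office, DName, MgrID} → lossless.
Decomposition 3: common = {Office, DName, DeptID}, closure = {Office, DName, DeptID} → lossy.

Decomposition 2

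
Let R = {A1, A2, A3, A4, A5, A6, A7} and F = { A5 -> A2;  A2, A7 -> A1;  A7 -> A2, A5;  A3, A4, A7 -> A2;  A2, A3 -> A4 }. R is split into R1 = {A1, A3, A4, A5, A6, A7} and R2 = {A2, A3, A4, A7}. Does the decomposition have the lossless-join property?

Common attributes: R1 ∩ R2 = {A3, A4, A7}.
Closure of {A3, A4, A7}: A7 → A2, A5 applies, adding A2, A5; A2, A7 → A1 applies, adding A1. So (A3, A4, A7)⁺ = {A1, A2, A3, A4, A5, A7}.
This closure contains every attribute of R2, so R1 ∩ R2 → R2. The join is lossless.

Yes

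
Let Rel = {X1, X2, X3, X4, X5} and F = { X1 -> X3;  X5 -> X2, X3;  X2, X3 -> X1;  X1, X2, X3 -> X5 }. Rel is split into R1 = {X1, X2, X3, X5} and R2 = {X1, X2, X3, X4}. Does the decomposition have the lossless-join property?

Yes

Common attributes: R1 ∩ R2 = {X1, X2, X3}.
Closure of {X1, X2, X3}: X1, X2, X3 → X5 applies, adding X5. So (X1, X2, X3)⁺ = {X1, X2, X3, X5}.
This closure contains every attribute of R1, so R1 ∩ R2 → R1. The join is lossless.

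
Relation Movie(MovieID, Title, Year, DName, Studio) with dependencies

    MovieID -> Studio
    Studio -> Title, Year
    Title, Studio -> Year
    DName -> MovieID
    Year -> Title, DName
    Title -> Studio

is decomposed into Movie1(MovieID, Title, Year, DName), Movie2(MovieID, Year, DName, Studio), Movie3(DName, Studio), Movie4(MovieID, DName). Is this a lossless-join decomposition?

Yes

Chase test. Columns are MovieID, Title, Year, DName, Studio; row i has aⱼ where attribute j ∈ Moviei, else bᵢⱼ.
Initial tableau (one row per fragment):
  row 1: a1 a2 a3 a4 b15
  row 2: a1 b22 a3 a4 a5
  row 3: b31 b32 b33 a4 a5
  row 4: a1 b42 b43 a4 b45
Rows 1 and 2 agree on MovieID; apply MovieID→Studio and equate their Studio entries.
Rows 1 and 4 agree on MovieID; apply MovieID→Studio and equate their Studio entries.
Rows 1 and 2 agree on Studio; apply Studio→Title, Year and equate their Title, Year entries.
Rows 1 and 3 agree on Studio; apply Studio→Title, Year and equate their Title, Year entries.
Rows 1 and 4 agree on Studio; apply Studio→Title, Year and equate their Title, Year entries.
Rows 1 and 3 agree on DName; apply DName→MovieID and equate their MovieID entries.
Row 1 is now all distinguished symbols — the join is lossless.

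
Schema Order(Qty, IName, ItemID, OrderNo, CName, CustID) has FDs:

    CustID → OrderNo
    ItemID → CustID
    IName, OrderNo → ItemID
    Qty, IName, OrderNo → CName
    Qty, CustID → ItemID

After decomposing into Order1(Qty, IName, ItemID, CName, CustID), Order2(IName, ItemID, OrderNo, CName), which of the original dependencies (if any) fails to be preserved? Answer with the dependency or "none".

Check CustID → OrderNo: no single fragment contains all of {OrderNo, CustID}, and the restricted closure of {CustID} across the fragments never reaches {OrderNo}.
ItemID → CustID is preserved.
IName, OrderNo → ItemID is preserved.
Qty, IName, OrderNo → CName is preserved.
Qty, CustID → ItemID is preserved.

CustID → OrderNo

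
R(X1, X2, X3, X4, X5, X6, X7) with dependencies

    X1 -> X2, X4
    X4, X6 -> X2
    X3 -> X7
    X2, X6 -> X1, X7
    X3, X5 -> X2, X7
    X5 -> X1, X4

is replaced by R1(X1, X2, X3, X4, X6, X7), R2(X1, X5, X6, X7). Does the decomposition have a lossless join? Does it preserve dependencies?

lossy but dependency-preserving

Lossless test: (X1, X6, X7)⁺ = {X1, X2, X4, X6, X7}, which is a superkey of neither fragment — lossy.
Dependency preservation: X3, X5 → X2, X7; X5 → X1, X4 are not contained in any single fragment, but the restricted closure of each left-hand side across the fragments still reaches the right-hand side; the remaining FDs each lie inside some fragment. All dependencies are preserved.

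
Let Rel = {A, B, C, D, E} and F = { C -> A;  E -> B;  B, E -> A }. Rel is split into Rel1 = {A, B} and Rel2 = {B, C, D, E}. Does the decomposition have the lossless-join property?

Common attributes: Rel1 ∩ Rel2 = {B}.
No dependency enlarges {B}, so (B)⁺ = {B}.
The closure contains neither all of Rel1 = {A, B} nor all of Rel2 = {B, C, D, E}, so the common attributes are not a superkey of either fragment. The join is lossy.

No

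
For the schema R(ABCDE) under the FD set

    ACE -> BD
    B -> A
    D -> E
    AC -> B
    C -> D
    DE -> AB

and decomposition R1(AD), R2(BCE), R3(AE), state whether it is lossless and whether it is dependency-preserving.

lossy and not dependency-preserving

Lossless test (chase): applying each FD to every pair of rows produces no changes in the tableau, so no row becomes fully distinguished — the join is lossy.
Dependency preservation: the restricted closure of {ACE} across the fragments never reaches {BD}, so ACE → BD cannot be enforced without a join — not preserved.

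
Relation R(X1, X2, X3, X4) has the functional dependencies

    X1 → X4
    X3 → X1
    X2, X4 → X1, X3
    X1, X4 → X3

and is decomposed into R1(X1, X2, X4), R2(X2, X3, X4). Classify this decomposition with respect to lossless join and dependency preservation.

Lossless test: (X2, X4)⁺ = {X1, X2, X3, X4}, which contains all of one fragment — lossless.
Dependency preservation: the restricted closure of {X3} across the fragments never reaches {X1}, so X3 → X1 cannot be enforced without a join — not preserved.

lossless but not dependency-preserving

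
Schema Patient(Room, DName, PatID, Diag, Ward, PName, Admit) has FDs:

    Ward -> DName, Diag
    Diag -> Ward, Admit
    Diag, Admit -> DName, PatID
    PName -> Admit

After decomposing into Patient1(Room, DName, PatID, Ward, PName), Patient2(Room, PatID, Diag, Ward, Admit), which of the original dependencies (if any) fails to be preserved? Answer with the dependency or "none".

PName -> Admit

Check PName → Admit: no single fragment contains all of {PName, Admit}, and the restricted closure of {PName} across the fragments never reaches {Admit}.
Ward → DName, Diag is preserved.
Diag → Ward, Admit is preserved.
Diag, Admit → DName, PatID is preserved.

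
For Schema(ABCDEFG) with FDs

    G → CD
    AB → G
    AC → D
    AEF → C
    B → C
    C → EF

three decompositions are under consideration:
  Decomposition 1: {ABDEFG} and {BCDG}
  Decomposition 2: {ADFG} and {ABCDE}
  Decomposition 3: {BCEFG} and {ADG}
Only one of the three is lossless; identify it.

Decomposition 1

Decomposition 1: common = {BDG}, closure = {BCDEFG} → lossless.
Decomposition 2: common = {AD}, closure = {AD} → lossy.
Decomposition 3: common = {G}, closure = {CDEFG} → lossy.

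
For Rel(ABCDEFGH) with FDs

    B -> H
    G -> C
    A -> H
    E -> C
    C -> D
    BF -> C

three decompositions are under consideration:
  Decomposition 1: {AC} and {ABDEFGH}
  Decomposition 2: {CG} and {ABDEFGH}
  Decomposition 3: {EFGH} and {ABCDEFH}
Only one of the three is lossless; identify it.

Decomposition 2

Decomposition 1: common = {A}, closure = {AH} → lossy.
Decomposition 2: common = {G}, closure = {CDG} → lossless.
Decomposition 3: common = {EFH}, closure = {CDEFH} → lossy.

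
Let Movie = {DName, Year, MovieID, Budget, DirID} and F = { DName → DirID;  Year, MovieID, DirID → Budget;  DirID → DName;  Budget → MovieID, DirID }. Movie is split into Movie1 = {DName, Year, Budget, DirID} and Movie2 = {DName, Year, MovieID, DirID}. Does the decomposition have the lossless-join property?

Common attributes: Movie1 ∩ Movie2 = {DName, Year, DirID}.
No dependency enlarges {DName, Year, DirID}, so (DName, Year, DirID)⁺ = {DName, Year, DirID}.
The closure contains neither all of Movie1 = {DName, Year, Budget, DirID} nor all of Movie2 = {DName, Year, MovieID, DirID}, so the common attributes are not a superkey of either fragment. The join is lossy.

No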